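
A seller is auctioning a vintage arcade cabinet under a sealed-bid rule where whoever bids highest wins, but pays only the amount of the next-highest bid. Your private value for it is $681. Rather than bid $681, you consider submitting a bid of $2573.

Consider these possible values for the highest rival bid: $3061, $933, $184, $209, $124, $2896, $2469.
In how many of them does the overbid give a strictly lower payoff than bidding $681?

The deviation hurts exactly when the highest competing bid lies strictly between $681 and $2573 — overbidding then wins at a price above your value.
$3061: above both → same outcome either way.
$933: inside the interval → strictly worse (loss $252).
$184: below both → same outcome either way.
$209: below both → same outcome either way.
$124: below both → same outcome either way.
$2896: above both → same outcome either way.
$2469: inside the interval → strictly worse (loss $1788).
Count: 2.

2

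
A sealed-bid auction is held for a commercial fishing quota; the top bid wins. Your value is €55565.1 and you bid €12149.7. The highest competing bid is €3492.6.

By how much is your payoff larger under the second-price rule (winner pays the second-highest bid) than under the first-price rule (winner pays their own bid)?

You have the highest bid, so you win under either rule.
Second-price: pay €3492.6 → payoff €52072.5.
First-price: pay your own bid €12149.7 → payoff €43415.4.
Difference = €52072.5 − (€43415.4) = €8657.1.

€8657.1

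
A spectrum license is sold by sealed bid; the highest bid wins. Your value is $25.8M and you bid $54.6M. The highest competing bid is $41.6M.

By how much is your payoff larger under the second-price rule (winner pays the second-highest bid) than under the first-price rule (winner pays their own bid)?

You have the highest bid, so you win under either rule.
Second-price: pay $41.6M → payoff −$15.8M.
First-price: pay your own bid $54.6M → payoff −$28.8M.
Difference = −$15.8M − (−$28.8M) = $13M.

$13M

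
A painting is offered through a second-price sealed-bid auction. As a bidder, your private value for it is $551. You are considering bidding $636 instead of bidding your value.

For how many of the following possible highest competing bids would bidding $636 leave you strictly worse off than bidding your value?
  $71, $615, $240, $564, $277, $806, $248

The deviation hurts exactly when the highest competing bid lies strictly between $551 and $636 — overbidding then wins at a price above your value.
$71: below both → same outcome either way.
$615: inside the interval → strictly worse (loss $64).
$240: below both → same outcome either way.
$564: inside the interval → strictly worse (loss $13).
$277: below both → same outcome either way.
$806: above both → same outcome either way.
$248: below both → same outcome either way.
Count: 2.

2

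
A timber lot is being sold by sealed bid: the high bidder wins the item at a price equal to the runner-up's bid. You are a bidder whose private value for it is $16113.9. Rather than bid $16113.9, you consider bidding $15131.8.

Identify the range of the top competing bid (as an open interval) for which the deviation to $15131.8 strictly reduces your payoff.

($15131.8, $16113.9)

If the competing bid is below $15131.8, both bids win at the same price — no difference.
If it is above $16113.9, both bids lose — no difference.
If it lies strictly between $15131.8 and $16113.9, bidding your value wins at a price below your value (positive payoff) while bidding $15131.8 loses (payoff 0).
So the deviation strictly hurts on the open interval ($15131.8, $16113.9).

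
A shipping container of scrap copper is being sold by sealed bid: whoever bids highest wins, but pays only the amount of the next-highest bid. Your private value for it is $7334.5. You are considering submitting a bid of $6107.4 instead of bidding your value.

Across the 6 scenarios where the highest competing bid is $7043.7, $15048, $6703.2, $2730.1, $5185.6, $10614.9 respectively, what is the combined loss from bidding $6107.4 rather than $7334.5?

The deviation costs you only when the competing bid falls strictly between $6107.4 and $7334.5; elsewhere both bids give the same outcome.
$7043.7: truthful payoff $290.8, deviation payoff $0 → loss $290.8.
$15048: outcomes coincide → loss $0.
$6703.2: truthful payoff $631.3, deviation payoff $0 → loss $631.3.
$2730.1: outcomes coincide → loss $0.
$5185.6: outcomes coincide → loss $0.
$10614.9: outcomes coincide → loss $0.
Total loss = $290.8 + $631.3 = $922.1.
In a second-price auction your bid sets only whether you win, not what you pay, so bidding your true value is weakly dominant.

$922.1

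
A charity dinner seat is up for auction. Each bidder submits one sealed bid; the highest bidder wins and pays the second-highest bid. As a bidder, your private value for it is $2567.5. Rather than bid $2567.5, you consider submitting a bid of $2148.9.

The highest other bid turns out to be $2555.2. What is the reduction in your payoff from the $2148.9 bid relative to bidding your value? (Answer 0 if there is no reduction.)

$12.3

Bidding your value $2567.5: you win (since $2567.5 > $2555.2) and pay $2555.2. Payoff $12.3.
Bidding $2148.9: you lose. Payoff $0.
The competing bid $2555.2 lies between your shaded bid and your value, so underbidding forfeits an item you could have won at a profitable price.
Loss from deviating = $12.3 − ($0) = $12.3.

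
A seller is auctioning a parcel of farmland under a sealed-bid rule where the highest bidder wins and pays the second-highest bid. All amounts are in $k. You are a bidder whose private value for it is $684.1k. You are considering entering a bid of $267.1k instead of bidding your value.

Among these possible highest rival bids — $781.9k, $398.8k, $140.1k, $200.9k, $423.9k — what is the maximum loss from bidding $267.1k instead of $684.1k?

$285.3k

$781.9k: same outcome either way → loss $0k.
$398.8k: truthful gives $285.3k, deviation gives $0k → loss $285.3k.
$140.1k: same outcome either way → loss $0k.
$200.9k: same outcome either way → loss $0k.
$423.9k: truthful gives $260.2k, deviation gives $0k → loss $260.2k.
Maximum loss: $285.3k.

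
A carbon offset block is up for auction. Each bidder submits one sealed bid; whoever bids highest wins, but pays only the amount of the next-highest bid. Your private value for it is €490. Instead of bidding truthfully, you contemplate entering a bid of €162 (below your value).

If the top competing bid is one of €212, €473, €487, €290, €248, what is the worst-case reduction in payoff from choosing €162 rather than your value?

€278

€212: truthful gives €278, deviation gives €0 → loss €278.
€473: truthful gives €17, deviation gives €0 → loss €17.
€487: truthful gives €3, deviation gives €0 → loss €3.
€290: truthful gives €200, deviation gives €0 → loss €200.
€248: truthful gives €242, deviation gives €0 → loss €242.
Maximum loss: €278.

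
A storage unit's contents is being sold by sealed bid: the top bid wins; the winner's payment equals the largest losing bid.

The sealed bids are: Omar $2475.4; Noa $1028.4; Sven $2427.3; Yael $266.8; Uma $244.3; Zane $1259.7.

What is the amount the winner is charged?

Highest bid: Omar at $2475.4, so Omar wins.
Second-highest bid: Sven at $2427.3 — that is the price the winner pays.

$2427.3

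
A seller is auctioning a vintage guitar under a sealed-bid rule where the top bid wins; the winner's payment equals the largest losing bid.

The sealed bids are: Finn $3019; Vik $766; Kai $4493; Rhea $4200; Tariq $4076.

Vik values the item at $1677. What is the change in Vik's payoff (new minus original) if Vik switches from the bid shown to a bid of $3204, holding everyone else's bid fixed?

The highest bid among the other bidders is $4493; Vik's bid doesn't change that.
Original bid $766: Vik is not highest (top rival bid is $4493); payoff $0.
Alternative bid $3204: Vik is not highest (top rival bid is $4493); payoff $0.
Change in payoff = $0 − ($0) = $0.

$0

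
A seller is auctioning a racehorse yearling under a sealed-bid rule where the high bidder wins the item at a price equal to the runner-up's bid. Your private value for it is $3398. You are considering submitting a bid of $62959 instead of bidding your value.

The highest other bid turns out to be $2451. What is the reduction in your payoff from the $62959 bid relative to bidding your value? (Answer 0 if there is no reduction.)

$0

Bidding your value $3398: you win (since $3398 > $2451) and pay $2451. Payoff $947.
Bidding $62959: you win and pay $2451. Payoff $3398 − $2451 = $947.
Difference = $947 − $947 = $0; both bids lead to the same outcome because the competing bid is below both your value and your alternative bid.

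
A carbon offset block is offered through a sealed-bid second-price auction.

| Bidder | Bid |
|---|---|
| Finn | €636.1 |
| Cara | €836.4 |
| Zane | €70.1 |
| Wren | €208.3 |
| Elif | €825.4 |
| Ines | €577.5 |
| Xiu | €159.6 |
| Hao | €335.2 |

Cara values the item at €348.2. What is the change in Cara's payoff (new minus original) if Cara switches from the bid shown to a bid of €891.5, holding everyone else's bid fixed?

€0

The highest bid among the other bidders is €825.4; Cara's bid doesn't change that.
Original bid €836.4: Cara is highest, pays the top rival bid €825.4; payoff €348.2 − €825.4 = −€477.2.
Alternative bid €891.5: Cara is highest, pays the top rival bid €825.4; payoff €348.2 − €825.4 = −€477.2.
Change in payoff = −€477.2 − (−€477.2) = €0.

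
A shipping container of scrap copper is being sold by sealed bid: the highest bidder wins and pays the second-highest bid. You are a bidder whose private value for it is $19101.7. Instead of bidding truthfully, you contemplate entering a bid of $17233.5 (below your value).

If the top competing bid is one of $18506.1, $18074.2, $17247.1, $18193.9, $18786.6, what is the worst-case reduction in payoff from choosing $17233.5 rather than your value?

$1854.6

$18506.1: truthful gives $595.6, deviation gives $0 → loss $595.6.
$18074.2: truthful gives $1027.5, deviation gives $0 → loss $1027.5.
$17247.1: truthful gives $1854.6, deviation gives $0 → loss $1854.6.
$18193.9: truthful gives $907.8, deviation gives $0 → loss $907.8.
$18786.6: truthful gives $315.1, deviation gives $0 → loss $315.1.
Maximum loss: $1854.6.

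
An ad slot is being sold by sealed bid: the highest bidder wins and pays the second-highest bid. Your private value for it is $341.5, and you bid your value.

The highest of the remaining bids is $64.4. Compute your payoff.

$277.1

Your bid $341.5 exceeds the highest competing bid $64.4, so you win.
In a second-price auction the winner pays the second-highest bid, $64.4.
Payoff = value − price = $341.5 − $64.4 = $277.1.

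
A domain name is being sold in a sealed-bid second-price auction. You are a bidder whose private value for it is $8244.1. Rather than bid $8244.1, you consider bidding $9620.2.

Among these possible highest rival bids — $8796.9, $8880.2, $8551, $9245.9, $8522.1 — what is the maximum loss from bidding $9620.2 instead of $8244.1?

$1001.8

$8796.9: truthful gives $0, deviation gives −$552.8 → loss $552.8.
$8880.2: truthful gives $0, deviation gives −$636.1 → loss $636.1.
$8551: truthful gives $0, deviation gives −$306.9 → loss $306.9.
$9245.9: truthful gives $0, deviation gives −$1001.8 → loss $1001.8.
$8522.1: truthful gives $0, deviation gives −$278 → loss $278.
Maximum loss: $1001.8.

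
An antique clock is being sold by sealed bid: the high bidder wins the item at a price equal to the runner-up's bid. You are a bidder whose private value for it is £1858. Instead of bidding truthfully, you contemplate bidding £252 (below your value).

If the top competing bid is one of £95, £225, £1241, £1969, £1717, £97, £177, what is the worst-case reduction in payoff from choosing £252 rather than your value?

£95: same outcome either way → loss £0.
£225: same outcome either way → loss £0.
£1241: truthful gives £617, deviation gives £0 → loss £617.
£1969: same outcome either way → loss £0.
£1717: truthful gives £141, deviation gives £0 → loss £141.
£97: same outcome either way → loss £0.
£177: same outcome either way → loss £0.
Maximum loss: £617.

£617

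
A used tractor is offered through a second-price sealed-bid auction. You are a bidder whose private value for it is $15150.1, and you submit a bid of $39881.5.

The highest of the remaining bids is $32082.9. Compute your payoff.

Your bid $39881.5 exceeds the highest competing bid $32082.9, so you win.
In a second-price auction the winner pays the second-highest bid, $32082.9.
Payoff = value − price = $15150.1 − $32082.9 = −$16932.8.

−$16932.8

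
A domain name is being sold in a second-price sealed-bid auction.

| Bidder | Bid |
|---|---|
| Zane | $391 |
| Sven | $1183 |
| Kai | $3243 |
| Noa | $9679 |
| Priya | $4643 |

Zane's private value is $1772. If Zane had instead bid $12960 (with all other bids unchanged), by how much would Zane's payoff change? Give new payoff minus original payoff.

The highest bid among the other bidders is $9679; Zane's bid doesn't change that.
Original bid $391: Zane is not highest (top rival bid is $9679); payoff $0.
Alternative bid $12960: Zane is highest, pays the top rival bid $9679; payoff $1772 − $9679 = −$7907.
Change in payoff = −$7907 − ($0) = −$7907.

−$7907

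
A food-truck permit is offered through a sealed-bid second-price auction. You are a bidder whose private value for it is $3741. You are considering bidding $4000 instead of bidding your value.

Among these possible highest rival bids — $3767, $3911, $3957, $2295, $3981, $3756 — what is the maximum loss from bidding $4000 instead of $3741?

$3767: truthful gives $0, deviation gives −$26 → loss $26.
$3911: truthful gives $0, deviation gives −$170 → loss $170.
$3957: truthful gives $0, deviation gives −$216 → loss $216.
$2295: same outcome either way → loss $0.
$3981: truthful gives $0, deviation gives −$240 → loss $240.
$3756: truthful gives $0, deviation gives −$15 → loss $15.
Maximum loss: $240.

$240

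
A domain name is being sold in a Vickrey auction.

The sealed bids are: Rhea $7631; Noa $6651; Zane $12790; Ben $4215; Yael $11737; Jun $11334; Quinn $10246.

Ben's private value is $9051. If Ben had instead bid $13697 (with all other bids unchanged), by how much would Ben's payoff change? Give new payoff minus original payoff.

−$3739

The highest bid among the other bidders is $12790; Ben's bid doesn't change that.
Original bid $4215: Ben is not highest (top rival bid is $12790); payoff $0.
Alternative bid $13697: Ben is highest, pays the top rival bid $12790; payoff $9051 − $12790 = −$3739.
Change in payoff = −$3739 − ($0) = −$3739.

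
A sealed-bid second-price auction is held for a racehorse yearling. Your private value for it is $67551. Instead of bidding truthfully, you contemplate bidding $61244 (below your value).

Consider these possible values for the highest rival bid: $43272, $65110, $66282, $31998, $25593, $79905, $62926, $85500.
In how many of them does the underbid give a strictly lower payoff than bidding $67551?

The deviation hurts exactly when the highest competing bid lies strictly between $61244 and $67551 — underbidding then forfeits a profitable win.
$43272: below both → same outcome either way.
$65110: inside the interval → strictly worse (loss $2441).
$66282: inside the interval → strictly worse (loss $1269).
$31998: below both → same outcome either way.
$25593: below both → same outcome either way.
$79905: above both → same outcome either way.
$62926: inside the interval → strictly worse (loss $4625).
$85500: above both → same outcome either way.
Count: 3.

3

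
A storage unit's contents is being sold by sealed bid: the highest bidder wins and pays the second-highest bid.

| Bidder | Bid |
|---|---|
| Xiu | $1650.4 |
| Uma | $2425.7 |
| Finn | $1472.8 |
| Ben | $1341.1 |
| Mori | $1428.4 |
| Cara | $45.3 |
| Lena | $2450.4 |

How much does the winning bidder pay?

Highest bid: Lena at $2450.4, so Lena wins.
Second-highest bid: Uma at $2425.7 — that is the price the winner pays.

$2425.7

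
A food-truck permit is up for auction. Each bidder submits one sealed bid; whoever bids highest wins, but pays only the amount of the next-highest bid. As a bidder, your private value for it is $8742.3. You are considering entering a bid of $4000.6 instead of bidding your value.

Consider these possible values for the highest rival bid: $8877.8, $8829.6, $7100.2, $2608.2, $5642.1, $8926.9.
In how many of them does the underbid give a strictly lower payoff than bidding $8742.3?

2

The deviation hurts exactly when the highest competing bid lies strictly between $4000.6 and $8742.3 — underbidding then forfeits a profitable win.
$8877.8: above both → same outcome either way.
$8829.6: above both → same outcome either way.
$7100.2: inside the interval → strictly worse (loss $1642.1).
$2608.2: below both → same outcome either way.
$5642.1: inside the interval → strictly worse (loss $3100.2).
$8926.9: above both → same outcome either way.
Count: 2.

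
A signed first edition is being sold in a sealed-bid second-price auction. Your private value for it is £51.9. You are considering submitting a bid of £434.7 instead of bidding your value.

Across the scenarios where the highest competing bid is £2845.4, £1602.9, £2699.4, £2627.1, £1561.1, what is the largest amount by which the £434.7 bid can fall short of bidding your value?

£2845.4: same outcome either way → loss £0.
£1602.9: same outcome either way → loss £0.
£2699.4: same outcome either way → loss £0.
£2627.1: same outcome either way → loss £0.
£1561.1: same outcome either way → loss £0.
Maximum loss: £0.

£0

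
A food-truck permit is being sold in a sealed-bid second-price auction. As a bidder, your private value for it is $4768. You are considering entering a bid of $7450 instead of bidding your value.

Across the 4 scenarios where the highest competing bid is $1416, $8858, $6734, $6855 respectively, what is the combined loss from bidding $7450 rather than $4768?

The deviation costs you only when the competing bid falls strictly between $4768 and $7450; elsewhere both bids give the same outcome.
$1416: outcomes coincide → loss $0.
$8858: outcomes coincide → loss $0.
$6734: truthful payoff $0, deviation payoff −$1966 → loss $1966.
$6855: truthful payoff $0, deviation payoff −$2087 → loss $2087.
Total loss = $1966 + $2087 = $4053.
Truthful bidding weakly dominates here: raising your bid can only win items priced above your value, and lowering it can only forfeit items priced below.

$4053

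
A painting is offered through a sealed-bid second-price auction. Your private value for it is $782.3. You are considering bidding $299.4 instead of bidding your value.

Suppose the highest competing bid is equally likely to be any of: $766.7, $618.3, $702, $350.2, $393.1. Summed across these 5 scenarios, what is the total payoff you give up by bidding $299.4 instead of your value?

$1081.2

The deviation costs you only when the competing bid falls strictly between $299.4 and $782.3; elsewhere both bids give the same outcome.
$766.7: truthful payoff $15.6, deviation payoff $0 → loss $15.6.
$618.3: truthful payoff $164, deviation payoff $0 → loss $164.
$702: truthful payoff $80.3, deviation payoff $0 → loss $80.3.
$350.2: truthful payoff $432.1, deviation payoff $0 → loss $432.1.
$393.1: truthful payoff $389.2, deviation payoff $0 → loss $389.2.
Total loss = $15.6 + $164 + $80.3 + $432.1 + $389.2 = $1081.2.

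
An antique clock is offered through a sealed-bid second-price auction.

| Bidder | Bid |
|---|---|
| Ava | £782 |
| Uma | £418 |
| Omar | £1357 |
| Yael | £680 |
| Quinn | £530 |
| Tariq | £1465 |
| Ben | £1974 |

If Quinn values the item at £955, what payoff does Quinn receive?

£0

Highest bid: Ben at £1974, so Ben wins.
Second-highest bid: Tariq at £1465 — that is the price the winner pays.
Quinn did not win, so Quinn pays nothing and receives nothing: payoff £0.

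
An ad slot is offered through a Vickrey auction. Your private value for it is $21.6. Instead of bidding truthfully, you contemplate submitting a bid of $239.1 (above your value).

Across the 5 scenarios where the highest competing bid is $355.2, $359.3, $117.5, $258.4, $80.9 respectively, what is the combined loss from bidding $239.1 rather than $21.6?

The deviation costs you only when the competing bid falls strictly between $21.6 and $239.1; elsewhere both bids give the same outcome.
$355.2: outcomes coincide → loss $0.
$359.3: outcomes coincide → loss $0.
$117.5: truthful payoff $0, deviation payoff −$95.9 → loss $95.9.
$258.4: outcomes coincide → loss $0.
$80.9: truthful payoff $0, deviation payoff −$59.3 → loss $59.3.
Total loss = $95.9 + $59.3 = $155.2.
Because the price is fixed by the runner-up's bid, deviating from your value can only change a good outcome into a bad one — never the reverse.

$155.2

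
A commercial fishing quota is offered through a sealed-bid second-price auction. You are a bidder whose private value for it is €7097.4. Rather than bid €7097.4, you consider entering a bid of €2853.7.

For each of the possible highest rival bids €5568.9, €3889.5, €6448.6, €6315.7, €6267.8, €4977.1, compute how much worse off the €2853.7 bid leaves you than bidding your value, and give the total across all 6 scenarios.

€9116.8

The deviation costs you only when the competing bid falls strictly between €2853.7 and €7097.4; elsewhere both bids give the same outcome.
€5568.9: truthful payoff €1528.5, deviation payoff €0 → loss €1528.5.
€3889.5: truthful payoff €3207.9, deviation payoff €0 → loss €3207.9.
€6448.6: truthful payoff €648.8, deviation payoff €0 → loss €648.8.
€6315.7: truthful payoff €781.7, deviation payoff €0 → loss €781.7.
€6267.8: truthful payoff €829.6, deviation payoff €0 → loss €829.6.
€4977.1: truthful payoff €2120.3, deviation payoff €0 → loss €2120.3.
Total loss = €1528.5 + €3207.9 + €648.8 + €781.7 + €829.6 + €2120.3 = €9116.8.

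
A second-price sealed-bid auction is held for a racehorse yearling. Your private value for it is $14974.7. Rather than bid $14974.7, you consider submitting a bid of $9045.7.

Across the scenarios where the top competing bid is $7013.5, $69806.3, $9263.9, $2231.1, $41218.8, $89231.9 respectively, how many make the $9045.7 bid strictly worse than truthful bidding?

The deviation hurts exactly when the highest competing bid lies strictly between $9045.7 and $14974.7 — underbidding then forfeits a profitable win.
$7013.5: below both → same outcome either way.
$69806.3: above both → same outcome either way.
$9263.9: inside the interval → strictly worse (loss $5710.8).
$2231.1: below both → same outcome either way.
$41218.8: above both → same outcome either way.
$89231.9: above both → same outcome either way.
Count: 1.

1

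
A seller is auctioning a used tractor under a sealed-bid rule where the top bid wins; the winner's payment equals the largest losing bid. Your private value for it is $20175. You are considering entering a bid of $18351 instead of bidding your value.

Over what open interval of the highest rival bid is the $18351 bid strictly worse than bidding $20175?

If the competing bid is below $18351, both bids win at the same price — no difference.
If it is above $20175, both bids lose — no difference.
If it lies strictly between $18351 and $20175, bidding your value wins at a price below your value (positive payoff) while bidding $18351 loses (payoff 0).
So the deviation strictly hurts on the open interval ($18351, $20175).

($18351, $20175)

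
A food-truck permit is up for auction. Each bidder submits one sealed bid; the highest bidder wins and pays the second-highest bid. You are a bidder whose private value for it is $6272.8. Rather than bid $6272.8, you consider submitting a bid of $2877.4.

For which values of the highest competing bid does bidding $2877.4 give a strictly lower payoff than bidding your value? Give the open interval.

($2877.4, $6272.8)

If the competing bid is below $2877.4, both bids win at the same price — no difference.
If it is above $6272.8, both bids lose — no difference.
If it lies strictly between $2877.4 and $6272.8, bidding your value wins at a price below your value (positive payoff) while bidding $2877.4 loses (payoff 0).
So the deviation strictly hurts on the open interval ($2877.4, $6272.8).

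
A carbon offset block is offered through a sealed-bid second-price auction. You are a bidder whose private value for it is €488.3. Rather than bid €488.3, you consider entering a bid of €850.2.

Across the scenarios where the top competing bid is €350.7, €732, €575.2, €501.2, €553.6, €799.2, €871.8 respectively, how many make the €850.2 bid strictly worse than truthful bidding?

The deviation hurts exactly when the highest competing bid lies strictly between €488.3 and €850.2 — overbidding then wins at a price above your value.
€350.7: below both → same outcome either way.
€732: inside the interval → strictly worse (loss €243.7).
€575.2: inside the interval → strictly worse (loss €86.9).
€501.2: inside the interval → strictly worse (loss €12.9).
€553.6: inside the interval → strictly worse (loss €65.3).
€799.2: inside the interval → strictly worse (loss €310.9).
€871.8: above both → same outcome either way.
Count: 5.

5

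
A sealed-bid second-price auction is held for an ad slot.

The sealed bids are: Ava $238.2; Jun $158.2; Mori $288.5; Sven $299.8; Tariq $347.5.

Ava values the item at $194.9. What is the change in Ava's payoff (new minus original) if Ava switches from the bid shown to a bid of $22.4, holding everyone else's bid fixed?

$0

The highest bid among the other bidders is $347.5; Ava's bid doesn't change that.
Original bid $238.2: Ava is not highest (top rival bid is $347.5); payoff $0.
Alternative bid $22.4: Ava is not highest (top rival bid is $347.5); payoff $0.
Change in payoff = $0 − ($0) = $0.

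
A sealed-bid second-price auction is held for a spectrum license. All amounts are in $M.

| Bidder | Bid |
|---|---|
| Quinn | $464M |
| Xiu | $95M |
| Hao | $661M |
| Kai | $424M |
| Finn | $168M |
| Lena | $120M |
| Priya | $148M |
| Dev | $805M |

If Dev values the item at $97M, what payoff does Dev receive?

Highest bid: Dev at $805M, so Dev wins.
Second-highest bid: Hao at $661M — that is the price the winner pays.
Dev's payoff = value − price = $97M − $661M = −$564M.

−$564M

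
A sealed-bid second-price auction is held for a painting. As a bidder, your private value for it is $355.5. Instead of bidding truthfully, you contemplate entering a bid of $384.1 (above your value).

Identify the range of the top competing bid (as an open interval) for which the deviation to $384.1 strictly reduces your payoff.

($355.5, $384.1)

If the competing bid is below $355.5, both bids win at the same price — no difference.
If it is above $384.1, both bids lose — no difference.
If it lies strictly between $355.5 and $384.1, bidding your value loses (payoff 0) while bidding $384.1 wins at a price above your value (payoff negative).
So the deviation strictly hurts on the open interval ($355.5, $384.1).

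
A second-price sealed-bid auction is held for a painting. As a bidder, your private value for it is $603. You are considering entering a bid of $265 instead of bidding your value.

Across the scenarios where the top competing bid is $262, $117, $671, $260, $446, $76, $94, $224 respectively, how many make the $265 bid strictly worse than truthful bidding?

The deviation hurts exactly when the highest competing bid lies strictly between $265 and $603 — underbidding then forfeits a profitable win.
$262: below both → same outcome either way.
$117: below both → same outcome either way.
$671: above both → same outcome either way.
$260: below both → same outcome either way.
$446: inside the interval → strictly worse (loss $157).
$76: below both → same outcome either way.
$94: below both → same outcome either way.
$224: below both → same outcome either way.
Count: 1.

1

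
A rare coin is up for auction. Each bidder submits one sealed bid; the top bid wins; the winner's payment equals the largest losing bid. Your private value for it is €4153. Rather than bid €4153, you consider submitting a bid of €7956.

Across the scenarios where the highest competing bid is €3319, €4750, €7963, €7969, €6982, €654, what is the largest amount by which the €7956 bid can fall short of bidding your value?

€2829

€3319: same outcome either way → loss €0.
€4750: truthful gives €0, deviation gives −€597 → loss €597.
€7963: same outcome either way → loss €0.
€7969: same outcome either way → loss €0.
€6982: truthful gives €0, deviation gives −€2829 → loss €2829.
€654: same outcome either way → loss €0.
Maximum loss: €2829.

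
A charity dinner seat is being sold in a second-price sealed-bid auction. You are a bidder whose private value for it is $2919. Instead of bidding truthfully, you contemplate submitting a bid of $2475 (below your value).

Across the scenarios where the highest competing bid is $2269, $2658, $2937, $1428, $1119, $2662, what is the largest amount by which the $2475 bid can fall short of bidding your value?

$261

$2269: same outcome either way → loss $0.
$2658: truthful gives $261, deviation gives $0 → loss $261.
$2937: same outcome either way → loss $0.
$1428: same outcome either way → loss $0.
$1119: same outcome either way → loss $0.
$2662: truthful gives $257, deviation gives $0 → loss $257.
Maximum loss: $261.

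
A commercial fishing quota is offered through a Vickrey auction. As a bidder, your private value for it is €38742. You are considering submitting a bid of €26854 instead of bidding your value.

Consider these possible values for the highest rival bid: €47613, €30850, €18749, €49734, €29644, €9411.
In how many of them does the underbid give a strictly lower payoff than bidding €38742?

The deviation hurts exactly when the highest competing bid lies strictly between €26854 and €38742 — underbidding then forfeits a profitable win.
€47613: above both → same outcome either way.
€30850: inside the interval → strictly worse (loss €7892).
€18749: below both → same outcome either way.
€49734: above both → same outcome either way.
€29644: inside the interval → strictly worse (loss €9098).
€9411: below both → same outcome either way.
Count: 2.

2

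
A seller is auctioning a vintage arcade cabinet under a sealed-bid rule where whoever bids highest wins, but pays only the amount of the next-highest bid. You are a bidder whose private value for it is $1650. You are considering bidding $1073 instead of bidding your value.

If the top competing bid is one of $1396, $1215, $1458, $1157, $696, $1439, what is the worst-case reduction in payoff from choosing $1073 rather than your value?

$493

$1396: truthful gives $254, deviation gives $0 → loss $254.
$1215: truthful gives $435, deviation gives $0 → loss $435.
$1458: truthful gives $192, deviation gives $0 → loss $192.
$1157: truthful gives $493, deviation gives $0 → loss $493.
$696: same outcome either way → loss $0.
$1439: truthful gives $211, deviation gives $0 → loss $211.
Maximum loss: $493.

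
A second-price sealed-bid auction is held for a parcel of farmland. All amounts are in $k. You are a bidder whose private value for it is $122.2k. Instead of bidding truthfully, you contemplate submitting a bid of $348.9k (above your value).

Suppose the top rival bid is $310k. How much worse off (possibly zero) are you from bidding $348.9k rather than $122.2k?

Bidding your value $122.2k: you lose (since $122.2k < $310k). Payoff $0k.
Bidding $348.9k: you win and pay $310k. Payoff $122.2k − $310k = −$187.8k.
The competing bid $310k lies between your value and your inflated bid, so overbidding wins an item priced above your value.
Loss from deviating = $0k − (−$187.8k) = $187.8k.

$187.8k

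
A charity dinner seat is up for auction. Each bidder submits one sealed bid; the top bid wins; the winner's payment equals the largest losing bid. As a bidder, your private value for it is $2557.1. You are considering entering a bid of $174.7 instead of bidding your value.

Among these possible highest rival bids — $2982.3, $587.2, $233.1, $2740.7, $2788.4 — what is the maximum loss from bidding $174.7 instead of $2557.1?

$2982.3: same outcome either way → loss $0.
$587.2: truthful gives $1969.9, deviation gives $0 → loss $1969.9.
$233.1: truthful gives $2324, deviation gives $0 → loss $2324.
$2740.7: same outcome either way → loss $0.
$2788.4: same outcome either way → loss $0.
Maximum loss: $2324.

$2324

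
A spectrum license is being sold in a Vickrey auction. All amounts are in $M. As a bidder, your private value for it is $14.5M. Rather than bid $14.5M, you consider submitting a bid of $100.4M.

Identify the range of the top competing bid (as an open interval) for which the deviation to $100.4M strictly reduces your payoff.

If the competing bid is below $14.5M, both bids win at the same price — no difference.
If it is above $100.4M, both bids lose — no difference.
If it lies strictly between $14.5M and $100.4M, bidding your value loses (payoff 0) while bidding $100.4M wins at a price above your value (payoff negative).
So the deviation strictly hurts on the open interval ($14.5M, $100.4M).

($14.5M, $100.4M)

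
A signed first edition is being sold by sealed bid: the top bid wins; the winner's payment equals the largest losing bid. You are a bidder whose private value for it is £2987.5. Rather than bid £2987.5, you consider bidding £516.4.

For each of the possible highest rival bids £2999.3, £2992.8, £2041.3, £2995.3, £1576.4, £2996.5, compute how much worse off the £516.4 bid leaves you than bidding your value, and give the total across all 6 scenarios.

£2357.3

The deviation costs you only when the competing bid falls strictly between £516.4 and £2987.5; elsewhere both bids give the same outcome.
£2999.3: outcomes coincide → loss £0.
£2992.8: outcomes coincide → loss £0.
£2041.3: truthful payoff £946.2, deviation payoff £0 → loss £946.2.
£2995.3: outcomes coincide → loss £0.
£1576.4: truthful payoff £1411.1, deviation payoff £0 → loss £1411.1.
£2996.5: outcomes coincide → loss £0.
Total loss = £946.2 + £1411.1 = £2357.3.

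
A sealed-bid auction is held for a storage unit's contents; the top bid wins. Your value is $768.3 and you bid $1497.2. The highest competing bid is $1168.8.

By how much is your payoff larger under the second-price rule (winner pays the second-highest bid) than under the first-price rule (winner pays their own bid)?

$328.4

You have the highest bid, so you win under either rule.
Second-price: pay $1168.8 → payoff −$400.5.
First-price: pay your own bid $1497.2 → payoff −$728.9.
Difference = −$400.5 − (−$728.9) = $328.4.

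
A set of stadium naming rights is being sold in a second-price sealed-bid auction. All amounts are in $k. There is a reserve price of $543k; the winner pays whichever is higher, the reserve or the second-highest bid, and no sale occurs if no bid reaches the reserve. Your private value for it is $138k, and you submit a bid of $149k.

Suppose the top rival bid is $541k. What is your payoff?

Your bid $149k is below the highest competing bid $541k, so you lose. Payoff $0k.

$0k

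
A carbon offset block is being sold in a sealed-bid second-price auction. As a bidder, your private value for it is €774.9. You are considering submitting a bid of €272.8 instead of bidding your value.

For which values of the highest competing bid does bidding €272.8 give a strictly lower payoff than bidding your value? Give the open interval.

(€272.8, €774.9)

If the competing bid is below €272.8, both bids win at the same price — no difference.
If it is above €774.9, both bids lose — no difference.
If it lies strictly between €272.8 and €774.9, bidding your value wins at a price below your value (positive payoff) while bidding €272.8 loses (payoff 0).
So the deviation strictly hurts on the open interval (€272.8, €774.9).
Truthful bidding weakly dominates here: raising your bid can only win items priced above your value, and lowering it can only forfeit items priced below.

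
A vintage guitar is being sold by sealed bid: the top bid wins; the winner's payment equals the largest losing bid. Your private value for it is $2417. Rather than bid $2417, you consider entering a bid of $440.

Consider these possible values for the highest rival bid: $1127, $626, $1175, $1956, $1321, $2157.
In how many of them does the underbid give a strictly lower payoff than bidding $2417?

The deviation hurts exactly when the highest competing bid lies strictly between $440 and $2417 — underbidding then forfeits a profitable win.
$1127: inside the interval → strictly worse (loss $1290).
$626: inside the interval → strictly worse (loss $1791).
$1175: inside the interval → strictly worse (loss $1242).
$1956: inside the interval → strictly worse (loss $461).
$1321: inside the interval → strictly worse (loss $1096).
$2157: inside the interval → strictly worse (loss $260).
Count: 6.

6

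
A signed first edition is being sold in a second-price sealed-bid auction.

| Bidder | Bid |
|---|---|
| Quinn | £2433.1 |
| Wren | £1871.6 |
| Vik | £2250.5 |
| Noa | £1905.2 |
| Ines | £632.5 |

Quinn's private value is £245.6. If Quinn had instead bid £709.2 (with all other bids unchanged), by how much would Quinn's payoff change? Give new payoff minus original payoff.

£2004.9

The highest bid among the other bidders is £2250.5; Quinn's bid doesn't change that.
Original bid £2433.1: Quinn is highest, pays the top rival bid £2250.5; payoff £245.6 − £2250.5 = −£2004.9.
Alternative bid £709.2: Quinn is not highest (top rival bid is £2250.5); payoff £0.
Change in payoff = £0 − (−£2004.9) = £2004.9.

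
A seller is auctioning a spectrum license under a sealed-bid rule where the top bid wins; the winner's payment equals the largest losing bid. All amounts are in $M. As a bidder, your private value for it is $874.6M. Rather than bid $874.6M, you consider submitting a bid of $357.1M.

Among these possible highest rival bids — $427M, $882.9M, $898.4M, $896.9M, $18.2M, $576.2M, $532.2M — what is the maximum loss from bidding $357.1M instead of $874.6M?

$447.6M

$427M: truthful gives $447.6M, deviation gives $0M → loss $447.6M.
$882.9M: same outcome either way → loss $0M.
$898.4M: same outcome either way → loss $0M.
$896.9M: same outcome either way → loss $0M.
$18.2M: same outcome either way → loss $0M.
$576.2M: truthful gives $298.4M, deviation gives $0M → loss $298.4M.
$532.2M: truthful gives $342.4M, deviation gives $0M → loss $342.4M.
Maximum loss: $447.6M.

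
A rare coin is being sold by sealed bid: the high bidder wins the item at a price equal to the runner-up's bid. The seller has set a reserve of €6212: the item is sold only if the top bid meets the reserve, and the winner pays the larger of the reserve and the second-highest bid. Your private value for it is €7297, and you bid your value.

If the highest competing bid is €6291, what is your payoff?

Your bid €7297 is the highest and exceeds the reserve.
Price = max(second-highest bid, reserve) = max(€6291, €6212) = €6291.
Payoff = €7297 − €6291 = €1006.

€1006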